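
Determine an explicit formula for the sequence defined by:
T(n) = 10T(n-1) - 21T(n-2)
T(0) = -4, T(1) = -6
Characteristic equation: x² - 10x + 21 = 0, which factors as (x - (3))(x - (7)) = 0.
Roots r₁ = 3, r₂ = 7 (distinct).
General solution: T(n) = A·(3)^n + B·(7)^n.
From T(0) = -4: A + B = -4.
From T(1) = -6: 3A + 7B = -6.
Solving: A = - \frac{11}{2}, B = \frac{3}{2}.
So T(n) = - \frac{11 \cdot 3^{n}}{2} + \frac{3 \cdot 7^{n}}{2}.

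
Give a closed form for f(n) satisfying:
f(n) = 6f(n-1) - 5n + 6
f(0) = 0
First-order linear with linear forcing.
Homogeneous solution: f_h(n) = A·(6)^n.
Try particular f_p(n) = pn + q. Substituting:
  pn + q = 6(p(n-1) + q) - 5n + 6.
Matching the n-coefficient: p = 6p - 5 ⇒ p = 1.
Matching constants: q = -6p + 6q + 6 ⇒ q = 0.
General: f(n) = A·(6)^n + n + 0.
Apply f(0) = 0: A + 0 = 0 ⇒ A = 0.
So f(n) = n.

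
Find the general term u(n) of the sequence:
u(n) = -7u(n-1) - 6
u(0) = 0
First-order linear non-homogeneous.
Homogeneous solution: u_h(n) = A·(-7)^n.
Try constant particular solution u_p = K: K = -7K - 6 ⇒ K = - \frac{3}{4}.
General: u(n) = A·(-7)^n - \frac{3}{4}.
Apply u(0) = 0: A - \frac{3}{4} = 0 ⇒ A = \frac{3}{4}.
So u(n) = \frac{3 \left(-7\right)^{n}}{4} - \frac{3}{4}.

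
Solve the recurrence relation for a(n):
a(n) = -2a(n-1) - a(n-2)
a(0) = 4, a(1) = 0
Characteristic equation: x² + 2x + 1 = 0, which is (x - (-1))².
Repeated root r = -1.
General solution: a(n) = (A + Bn)·(-1)^n.
From a(0) = 4: A = 4.
From a(1) = 0: (A + B)·(-1) = 0 ⇒ B = -4.
So a(n) = \left(4 - 4 n\right) \cdot (-1)^n.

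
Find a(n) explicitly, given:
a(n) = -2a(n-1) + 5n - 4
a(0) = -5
First-order linear with linear forcing.
Homogeneous solution: a_h(n) = A·(-2)^n.
Try particular a_p(n) = pn + q. Substituting:
  pn + q = -2(p(n-1) + q) + 5n - 4.
Matching the n-coefficient: p = -2p + 5 ⇒ p = \frac{5}{3}.
Matching constants: q = 2p - 2q - 4 ⇒ q = - \frac{2}{9}.
General: a(n) = A·(-2)^n + \frac{5 n}{3} - \frac{2}{9}.
Apply a(0) = -5: A - \frac{2}{9} = -5 ⇒ A = - \frac{43}{9}.
So a(n) = - \frac{43 \left(-2\right)^{n}}{9} + \frac{5 n}{3} - \frac{2}{9}.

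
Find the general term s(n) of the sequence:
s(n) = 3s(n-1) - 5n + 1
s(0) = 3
First-order linear with linear forcing.
Homogeneous solution: s_h(n) = A·(3)^n.
Try particular s_p(n) = pn + q. Substituting:
  pn + q = 3(p(n-1) + q) - 5n + 1.
Matching the n-coefficient: p = 3p - 5 ⇒ p = \frac{5}{2}.
Matching constants: q = -3p + 3q + 1 ⇒ q = \frac{13}{4}.
General: s(n) = A·(3)^n + \frac{5 n}{2} + \frac{13}{4}.
Apply s(0) = 3: A + \frac{13}{4} = 3 ⇒ A = - \frac{1}{4}.
So s(n) = - \frac{3^{n}}{4} + \frac{5 n}{2} + \frac{13}{4}.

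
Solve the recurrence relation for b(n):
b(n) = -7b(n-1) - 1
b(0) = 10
First-order linear non-homogeneous.
Homogeneous solution: b_h(n) = A·(-7)^n.
Try constant particular solution b_p = K: K = -7K - 1 ⇒ K = - \frac{1}{8}.
General: b(n) = A·(-7)^n - \frac{1}{8}.
Apply b(0) = 10: A - \frac{1}{8} = 10 ⇒ A = \frac{81}{8}.
So b(n) = \frac{81 \left(-7\right)^{n}}{8} - \frac{1}{8}.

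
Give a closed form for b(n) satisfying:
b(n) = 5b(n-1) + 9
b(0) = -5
First-order linear non-homogeneous.
Homogeneous solution: b_h(n) = A·(5)^n.
Try constant particular solution b_p = K: K = 5K + 9 ⇒ K = - \frac{9}{4}.
General: b(n) = A·(5)^n - \frac{9}{4}.
Apply b(0) = -5: A - \frac{9}{4} = -5 ⇒ A = - \frac{11}{4}.
So b(n) = - \frac{11 \cdot 5^{n}}{4} - \frac{9}{4}.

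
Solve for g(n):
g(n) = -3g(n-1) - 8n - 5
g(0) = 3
First-order linear with linear forcing.
Homogeneous solution: g_h(n) = A·(-3)^n.
Try particular g_p(n) = pn + q. Substituting:
  pn + q = -3(p(n-1) + q) - 8n - 5.
Matching the n-coefficient: p = -3p - 8 ⇒ p = -2.
Matching constants: q = 3p - 3q - 5 ⇒ q = - \frac{11}{4}.
General: g(n) = A·(-3)^n - 2 n - \frac{11}{4}.
Apply g(0) = 3: A - \frac{11}{4} = 3 ⇒ A = \frac{23}{4}.
So g(n) = \frac{23 \left(-3\right)^{n}}{4} - 2 n - \frac{11}{4}.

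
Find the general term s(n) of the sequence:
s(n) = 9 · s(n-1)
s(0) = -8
Pure geometric recurrence with ratio 9.
By induction s(n) = s(0) · (9)^n = - 8 \cdot 9^{n}.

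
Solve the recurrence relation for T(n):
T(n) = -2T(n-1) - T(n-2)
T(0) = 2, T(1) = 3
Characteristic equation: x² + 2x + 1 = 0, which is (x - (-1))².
Repeated root r = -1.
General solution: T(n) = (A + Bn)·(-1)^n.
From T(0) = 2: A = 2.
From T(1) = 3: (A + B)·(-1) = 3 ⇒ B = -5.
So T(n) = \left(2 - 5 n\right) \cdot (-1)^n.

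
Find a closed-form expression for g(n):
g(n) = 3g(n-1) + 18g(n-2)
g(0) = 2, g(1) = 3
Characteristic equation: x² - 3x - 18 = 0, which factors as (x - (-3))(x - (6)) = 0.
Roots r₁ = -3, r₂ = 6 (distinct).
General solution: g(n) = A·(-3)^n + B·(6)^n.
From g(0) = 2: A + B = 2.
From g(1) = 3: -3A + 6B = 3.
Solving: A = 1, B = 1.
So g(n) = \left(-3\right)^{n} + 6^{n}.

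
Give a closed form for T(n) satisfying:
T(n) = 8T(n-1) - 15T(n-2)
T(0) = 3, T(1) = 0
Characteristic equation: x² - 8x + 15 = 0, which factors as (x - (5))(x - (3)) = 0.
Roots r₁ = 5, r₂ = 3 (distinct).
General solution: T(n) = A·(5)^n + B·(3)^n.
From T(0) = 3: A + B = 3.
From T(1) = 0: 5A + 3B = 0.
Solving: A = - \frac{9}{2}, B = \frac{15}{2}.
So T(n) = \frac{15 \cdot 3^{n}}{2} - \frac{9 \cdot 5^{n}}{2}.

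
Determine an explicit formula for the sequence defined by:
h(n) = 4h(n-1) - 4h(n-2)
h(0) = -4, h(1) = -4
Characteristic equation: x² - 4x + 4 = 0, which is (x - (2))².
Repeated root r = 2.
General solution: h(n) = (A + Bn)·(2)^n.
From h(0) = -4: A = -4.
From h(1) = -4: (A + B)·(2) = -4 ⇒ B = 2.
So h(n) = \left(2 n - 4\right) \cdot (2)^n.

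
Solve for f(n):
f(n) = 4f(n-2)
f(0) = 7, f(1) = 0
Characteristic equation: x² - 4 = 0, which factors as (x - (2))(x - (-2)) = 0.
Roots r₁ = 2, r₂ = -2 (distinct).
General solution: f(n) = A·(2)^n + B·(-2)^n.
From f(0) = 7: A + B = 7.
From f(1) = 0: 2A - 2B = 0.
Solving: A = \frac{7}{2}, B = \frac{7}{2}.
So f(n) = \frac{7 \left(-2\right)^{n}}{2} + \frac{7 \cdot 2^{n}}{2}.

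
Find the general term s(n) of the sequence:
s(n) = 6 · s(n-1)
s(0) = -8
Pure geometric recurrence with ratio 6.
By induction s(n) = s(0) · (6)^n = - 8 \cdot 6^{n}.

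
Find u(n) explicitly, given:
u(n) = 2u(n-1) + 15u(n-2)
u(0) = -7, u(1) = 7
Characteristic equation: x² - 2x - 15 = 0, which factors as (x - (-3))(x - (5)) = 0.
Roots r₁ = -3, r₂ = 5 (distinct).
General solution: u(n) = A·(-3)^n + B·(5)^n.
From u(0) = -7: A + B = -7.
From u(1) = 7: -3A + 5B = 7.
Solving: A = - \frac{21}{4}, B = - \frac{7}{4}.
So u(n) = - \frac{21 \left(-3\right)^{n}}{4} - \frac{7 \cdot 5^{n}}{4}.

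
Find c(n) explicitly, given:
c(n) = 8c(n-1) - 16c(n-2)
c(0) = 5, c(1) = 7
Characteristic equation: x² - 8x + 16 = 0, which is (x - (4))².
Repeated root r = 4.
General solution: c(n) = (A + Bn)·(4)^n.
From c(0) = 5: A = 5.
From c(1) = 7: (A + B)·(4) = 7 ⇒ B = - \frac{13}{4}.
So c(n) = \left(5 - \frac{13 n}{4}\right) \cdot (4)^n.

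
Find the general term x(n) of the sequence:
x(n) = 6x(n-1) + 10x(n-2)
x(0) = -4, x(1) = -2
Characteristic equation: x² - 6x - 10 = 0.
Discriminant Δ = (6)² + 4·(10) = 76.
Roots r₁,₂ = (6 ± √76)/2, so r₁ = 3 + \sqrt{19}, r₂ = 3 - \sqrt{19}.
General solution: x(n) = A·r₁^n + B·r₂^n.
From the initial conditions, A + B = -4 and r₁A + r₂B = -2.
Since r₁ - r₂ = √76: A = (-2 - (-4)r₂)/√76 = -2 + \frac{5 \sqrt{19}}{19}, and B = -4 - A = -2 - \frac{5 \sqrt{19}}{19}.
So x(n) = \left(-2 + \frac{5 \sqrt{19}}{19}\right)\left(3 + \sqrt{19}\right)^n + \left(-2 - \frac{5 \sqrt{19}}{19}\right)\left(3 - \sqrt{19}\right)^n.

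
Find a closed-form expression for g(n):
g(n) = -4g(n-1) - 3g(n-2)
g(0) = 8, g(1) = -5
Characteristic equation: x² + 4x + 3 = 0, which factors as (x - (-3))(x - (-1)) = 0.
Roots r₁ = -3, r₂ = -1 (distinct).
General solution: g(n) = A·(-3)^n + B·(-1)^n.
From g(0) = 8: A + B = 8.
From g(1) = -5: -3A - B = -5.
Solving: A = - \frac{3}{2}, B = \frac{19}{2}.
So g(n) = \frac{19 \left(-1\right)^{n}}{2} - \frac{3 \left(-3\right)^{n}}{2}.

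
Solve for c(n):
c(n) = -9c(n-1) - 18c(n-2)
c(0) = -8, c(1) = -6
Characteristic equation: x² + 9x + 18 = 0, which factors as (x - (-6))(x - (-3)) = 0.
Roots r₁ = -6, r₂ = -3 (distinct).
General solution: c(n) = A·(-6)^n + B·(-3)^n.
From c(0) = -8: A + B = -8.
From c(1) = -6: -6A - 3B = -6.
Solving: A = 10, B = -18.
So c(n) = - 18 \left(-3\right)^{n} + 10 \left(-6\right)^{n}.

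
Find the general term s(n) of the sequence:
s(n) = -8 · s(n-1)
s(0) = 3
Pure geometric recurrence with ratio -8.
By induction s(n) = s(0) · (-8)^n = 3 \left(-8\right)^{n}.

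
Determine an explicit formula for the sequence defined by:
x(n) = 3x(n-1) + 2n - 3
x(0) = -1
First-order linear with linear forcing.
Homogeneous solution: x_h(n) = A·(3)^n.
Try particular x_p(n) = pn + q. Substituting:
  pn + q = 3(p(n-1) + q) + 2n - 3.
Matching the n-coefficient: p = 3p + 2 ⇒ p = -1.
Matching constants: q = -3p + 3q - 3 ⇒ q = 0.
General: x(n) = A·(3)^n - n + 0.
Apply x(0) = -1: A + 0 = -1 ⇒ A = -1.
So x(n) = - 3^{n} - n.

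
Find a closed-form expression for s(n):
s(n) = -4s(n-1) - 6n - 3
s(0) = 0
First-order linear with linear forcing.
Homogeneous solution: s_h(n) = A·(-4)^n.
Try particular s_p(n) = pn + q. Substituting:
  pn + q = -4(p(n-1) + q) - 6n - 3.
Matching the n-coefficient: p = -4p - 6 ⇒ p = - \frac{6}{5}.
Matching constants: q = 4p - 4q - 3 ⇒ q = - \frac{39}{25}.
General: s(n) = A·(-4)^n - \frac{6 n}{5} - \frac{39}{25}.
Apply s(0) = 0: A - \frac{39}{25} = 0 ⇒ A = \frac{39}{25}.
So s(n) = \frac{39 \left(-4\right)^{n}}{25} - \frac{6 n}{5} - \frac{39}{25}.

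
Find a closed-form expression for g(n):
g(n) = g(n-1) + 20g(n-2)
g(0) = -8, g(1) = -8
Characteristic equation: x² - x - 20 = 0, which factors as (x - (5))(x - (-4)) = 0.
Roots r₁ = 5, r₂ = -4 (distinct).
General solution: g(n) = A·(5)^n + B·(-4)^n.
From g(0) = -8: A + B = -8.
From g(1) = -8: 5A - 4B = -8.
Solving: A = - \frac{40}{9}, B = - \frac{32}{9}.
So g(n) = - \frac{32 \left(-4\right)^{n}}{9} - \frac{40 \cdot 5^{n}}{9}.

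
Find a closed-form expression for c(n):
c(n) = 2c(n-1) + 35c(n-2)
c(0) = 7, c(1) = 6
Characteristic equation: x² - 2x - 35 = 0, which factors as (x - (7))(x - (-5)) = 0.
Roots r₁ = 7, r₂ = -5 (distinct).
General solution: c(n) = A·(7)^n + B·(-5)^n.
From c(0) = 7: A + B = 7.
From c(1) = 6: 7A - 5B = 6.
Solving: A = \frac{41}{12}, B = \frac{43}{12}.
So c(n) = \frac{43 \left(-5\right)^{n}}{12} + \frac{41 \cdot 7^{n}}{12}.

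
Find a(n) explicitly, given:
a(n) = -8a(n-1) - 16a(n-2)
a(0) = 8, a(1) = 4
Characteristic equation: x² + 8x + 16 = 0, which is (x - (-4))².
Repeated root r = -4.
General solution: a(n) = (A + Bn)·(-4)^n.
From a(0) = 8: A = 8.
From a(1) = 4: (A + B)·(-4) = 4 ⇒ B = -9.
So a(n) = \left(8 - 9 n\right) \cdot (-4)^n.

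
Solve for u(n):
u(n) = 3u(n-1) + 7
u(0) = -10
First-order linear non-homogeneous.
Homogeneous solution: u_h(n) = A·(3)^n.
Try constant particular solution u_p = K: K = 3K + 7 ⇒ K = - \frac{7}{2}.
General: u(n) = A·(3)^n - \frac{7}{2}.
Apply u(0) = -10: A - \frac{7}{2} = -10 ⇒ A = - \frac{13}{2}.
So u(n) = - \frac{13 \cdot 3^{n}}{2} - \frac{7}{2}.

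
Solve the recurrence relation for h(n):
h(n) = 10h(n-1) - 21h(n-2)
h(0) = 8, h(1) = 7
Characteristic equation: x² - 10x + 21 = 0, which factors as (x - (7))(x - (3)) = 0.
Roots r₁ = 7, r₂ = 3 (distinct).
General solution: h(n) = A·(7)^n + B·(3)^n.
From h(0) = 8: A + B = 8.
From h(1) = 7: 7A + 3B = 7.
Solving: A = - \frac{17}{4}, B = \frac{49}{4}.
So h(n) = \frac{49 \cdot 3^{n}}{4} - \frac{17 \cdot 7^{n}}{4}.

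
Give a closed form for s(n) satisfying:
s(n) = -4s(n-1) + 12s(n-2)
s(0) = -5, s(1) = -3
Characteristic equation: x² + 4x - 12 = 0, which factors as (x - (-6))(x - (2)) = 0.
Roots r₁ = -6, r₂ = 2 (distinct).
General solution: s(n) = A·(-6)^n + B·(2)^n.
From s(0) = -5: A + B = -5.
From s(1) = -3: -6A + 2B = -3.
Solving: A = - \frac{7}{8}, B = - \frac{33}{8}.
So s(n) = - \frac{7 \left(-6\right)^{n}}{8} - \frac{33 \cdot 2^{n}}{8}.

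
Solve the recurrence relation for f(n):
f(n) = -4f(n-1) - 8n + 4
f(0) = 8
First-order linear with linear forcing.
Homogeneous solution: f_h(n) = A·(-4)^n.
Try particular f_p(n) = pn + q. Substituting:
  pn + q = -4(p(n-1) + q) - 8n + 4.
Matching the n-coefficient: p = -4p - 8 ⇒ p = - \frac{8}{5}.
Matching constants: q = 4p - 4q + 4 ⇒ q = - \frac{12}{25}.
General: f(n) = A·(-4)^n - \frac{8 n}{5} - \frac{12}{25}.
Apply f(0) = 8: A - \frac{12}{25} = 8 ⇒ A = \frac{212}{25}.
So f(n) = \frac{212 \left(-4\right)^{n}}{25} - \frac{8 n}{5} - \frac{12}{25}.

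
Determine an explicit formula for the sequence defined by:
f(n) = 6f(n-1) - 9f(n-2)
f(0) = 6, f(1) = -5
Characteristic equation: x² - 6x + 9 = 0, which is (x - (3))².
Repeated root r = 3.
General solution: f(n) = (A + Bn)·(3)^n.
From f(0) = 6: A = 6.
From f(1) = -5: (A + B)·(3) = -5 ⇒ B = - \frac{23}{3}.
So f(n) = \left(6 - \frac{23 n}{3}\right) \cdot (3)^n.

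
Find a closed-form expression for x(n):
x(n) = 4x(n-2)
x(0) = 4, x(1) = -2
Characteristic equation: x² - 4 = 0, which factors as (x - (2))(x - (-2)) = 0.
Roots r₁ = 2, r₂ = -2 (distinct).
General solution: x(n) = A·(2)^n + B·(-2)^n.
From x(0) = 4: A + B = 4.
From x(1) = -2: 2A - 2B = -2.
Solving: A = \frac{3}{2}, B = \frac{5}{2}.
So x(n) = \frac{5 \left(-2\right)^{n}}{2} + \frac{3 \cdot 2^{n}}{2}.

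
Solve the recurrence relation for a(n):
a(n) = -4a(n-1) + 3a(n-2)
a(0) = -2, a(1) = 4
Characteristic equation: x² + 4x - 3 = 0.
Discriminant Δ = (-4)² + 4·(3) = 28.
Roots r₁,₂ = (-4 ± √28)/2, so r₁ = -2 + \sqrt{7}, r₂ = - \sqrt{7} - 2.
General solution: a(n) = A·r₁^n + B·r₂^n.
From the initial conditions, A + B = -2 and r₁A + r₂B = 4.
Since r₁ - r₂ = √28: A = (4 - (-2)r₂)/√28 = -1, and B = -2 - A = -1.
So a(n) = \left(-1\right)\left(-2 + \sqrt{7}\right)^n + \left(-1\right)\left(- \sqrt{7} - 2\right)^n.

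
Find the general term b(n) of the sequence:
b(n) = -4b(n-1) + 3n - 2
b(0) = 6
First-order linear with linear forcing.
Homogeneous solution: b_h(n) = A·(-4)^n.
Try particular b_p(n) = pn + q. Substituting:
  pn + q = -4(p(n-1) + q) + 3n - 2.
Matching the n-coefficient: p = -4p + 3 ⇒ p = \frac{3}{5}.
Matching constants: q = 4p - 4q - 2 ⇒ q = \frac{2}{25}.
General: b(n) = A·(-4)^n + \frac{3 n}{5} + \frac{2}{25}.
Apply b(0) = 6: A + \frac{2}{25} = 6 ⇒ A = \frac{148}{25}.
So b(n) = \frac{148 \left(-4\right)^{n}}{25} + \frac{3 n}{5} + \frac{2}{25}.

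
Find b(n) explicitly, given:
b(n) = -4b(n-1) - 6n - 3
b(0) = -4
First-order linear with linear forcing.
Homogeneous solution: b_h(n) = A·(-4)^n.
Try particular b_p(n) = pn + q. Substituting:
  pn + q = -4(p(n-1) + q) - 6n - 3.
Matching the n-coefficient: p = -4p - 6 ⇒ p = - \frac{6}{5}.
Matching constants: q = 4p - 4q - 3 ⇒ q = - \frac{39}{25}.
General: b(n) = A·(-4)^n - \frac{6 n}{5} - \frac{39}{25}.
Apply b(0) = -4: A - \frac{39}{25} = -4 ⇒ A = - \frac{61}{25}.
So b(n) = - \frac{61 \left(-4\right)^{n}}{25} - \frac{6 n}{5} - \frac{39}{25}.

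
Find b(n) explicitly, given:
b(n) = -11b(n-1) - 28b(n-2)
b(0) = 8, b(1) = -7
Characteristic equation: x² + 11x + 28 = 0, which factors as (x - (-7))(x - (-4)) = 0.
Roots r₁ = -7, r₂ = -4 (distinct).
General solution: b(n) = A·(-7)^n + B·(-4)^n.
From b(0) = 8: A + B = 8.
From b(1) = -7: -7A - 4B = -7.
Solving: A = - \frac{25}{3}, B = \frac{49}{3}.
So b(n) = \frac{49 \left(-4\right)^{n}}{3} - \frac{25 \left(-7\right)^{n}}{3}.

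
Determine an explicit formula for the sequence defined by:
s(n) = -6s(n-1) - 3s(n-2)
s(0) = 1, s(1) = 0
Characteristic equation: x² + 6x + 3 = 0.
Discriminant Δ = (-6)² + 4·(-3) = 24.
Roots r₁,₂ = (-6 ± √24)/2, so r₁ = -3 + \sqrt{6}, r₂ = -3 - \sqrt{6}.
General solution: s(n) = A·r₁^n + B·r₂^n.
From the initial conditions, A + B = 1 and r₁A + r₂B = 0.
Since r₁ - r₂ = √24: A = (0 - (1)r₂)/√24 = \frac{1}{2} + \frac{\sqrt{6}}{4}, and B = 1 - A = \frac{1}{2} - \frac{\sqrt{6}}{4}.
So s(n) = \left(\frac{1}{2} + \frac{\sqrt{6}}{4}\right)\left(-3 + \sqrt{6}\right)^n + \left(\frac{1}{2} - \frac{\sqrt{6}}{4}\right)\left(-3 - \sqrt{6}\right)^n.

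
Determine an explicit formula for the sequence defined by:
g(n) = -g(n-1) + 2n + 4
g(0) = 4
First-order linear with linear forcing.
Homogeneous solution: g_h(n) = A·(-1)^n.
Try particular g_p(n) = pn + q. Substituting:
  pn + q = -(p(n-1) + q) + 2n + 4.
Matching the n-coefficient: p = -p + 2 ⇒ p = 1.
Matching constants: q = p - q + 4 ⇒ q = \frac{5}{2}.
General: g(n) = A·(-1)^n + n + \frac{5}{2}.
Apply g(0) = 4: A + \frac{5}{2} = 4 ⇒ A = \frac{3}{2}.
So g(n) = \frac{3 \left(-1\right)^{n}}{2} + n + \frac{5}{2}.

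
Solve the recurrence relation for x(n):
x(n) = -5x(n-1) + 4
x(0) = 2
First-order linear non-homogeneous.
Homogeneous solution: x_h(n) = A·(-5)^n.
Try constant particular solution x_p = K: K = -5K + 4 ⇒ K = \frac{2}{3}.
General: x(n) = A·(-5)^n + \frac{2}{3}.
Apply x(0) = 2: A + \frac{2}{3} = 2 ⇒ A = \frac{4}{3}.
So x(n) = \frac{4 \left(-5\right)^{n}}{3} + \frac{2}{3}.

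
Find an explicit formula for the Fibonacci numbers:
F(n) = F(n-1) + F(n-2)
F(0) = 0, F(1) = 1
This is the Fibonacci sequence.
Characteristic equation: x² - x - 1 = 0; roots r₁ = \frac{1}{2} + \frac{\sqrt{5}}{2}, r₂ = \frac{1}{2} - \frac{\sqrt{5}}{2}.
General: F(n) = A·r₁^n + B·r₂^n. Solving with F(0)=0, F(1)=1 gives A = \frac{\sqrt{5}}{5}, B = - \frac{\sqrt{5}}{5}.
So F(n) = \frac{2^{- n} \sqrt{5} \left(- \left(1 - \sqrt{5}\right)^{n} + \left(1 + \sqrt{5}\right)^{n}\right)}{5}.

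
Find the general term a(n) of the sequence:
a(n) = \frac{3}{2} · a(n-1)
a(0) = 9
Pure geometric recurrence with ratio \frac{3}{2}.
By induction a(n) = a(0) · (\frac{3}{2})^n = 9 \left(\frac{3}{2}\right)^{n}.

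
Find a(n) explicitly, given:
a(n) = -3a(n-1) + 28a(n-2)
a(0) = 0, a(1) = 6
Characteristic equation: x² + 3x - 28 = 0, which factors as (x - (-7))(x - (4)) = 0.
Roots r₁ = -7, r₂ = 4 (distinct).
General solution: a(n) = A·(-7)^n + B·(4)^n.
From a(0) = 0: A + B = 0.
From a(1) = 6: -7A + 4B = 6.
Solving: A = - \frac{6}{11}, B = \frac{6}{11}.
So a(n) = - \frac{6 \left(-7\right)^{n}}{11} + \frac{6 \cdot 4^{n}}{11}.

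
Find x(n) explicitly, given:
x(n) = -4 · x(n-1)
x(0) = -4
Pure geometric recurrence with ratio -4.
By induction x(n) = x(0) · (-4)^n = - 4 \left(-4\right)^{n}.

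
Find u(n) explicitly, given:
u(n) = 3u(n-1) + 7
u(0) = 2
First-order linear non-homogeneous.
Homogeneous solution: u_h(n) = A·(3)^n.
Try constant particular solution u_p = K: K = 3K + 7 ⇒ K = - \frac{7}{2}.
General: u(n) = A·(3)^n - \frac{7}{2}.
Apply u(0) = 2: A - \frac{7}{2} = 2 ⇒ A = \frac{11}{2}.
So u(n) = \frac{11 \cdot 3^{n}}{2} - \frac{7}{2}.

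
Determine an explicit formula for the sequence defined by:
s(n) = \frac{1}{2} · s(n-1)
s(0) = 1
Pure geometric recurrence with ratio \frac{1}{2}.
By induction s(n) = s(0) · (\frac{1}{2})^n = \left(\frac{1}{2}\right)^{n}.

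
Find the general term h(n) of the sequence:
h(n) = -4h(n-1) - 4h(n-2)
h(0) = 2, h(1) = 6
Characteristic equation: x² + 4x + 4 = 0, which is (x - (-2))².
Repeated root r = -2.
General solution: h(n) = (A + Bn)·(-2)^n.
From h(0) = 2: A = 2.
From h(1) = 6: (A + B)·(-2) = 6 ⇒ B = -5.
So h(n) = \left(2 - 5 n\right) \cdot (-2)^n.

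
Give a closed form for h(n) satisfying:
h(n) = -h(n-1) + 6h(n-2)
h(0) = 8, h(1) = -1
Characteristic equation: x² + x - 6 = 0, which factors as (x - (-3))(x - (2)) = 0.
Roots r₁ = -3, r₂ = 2 (distinct).
General solution: h(n) = A·(-3)^n + B·(2)^n.
From h(0) = 8: A + B = 8.
From h(1) = -1: -3A + 2B = -1.
Solving: A = \frac{17}{5}, B = \frac{23}{5}.
So h(n) = \frac{17 \left(-3\right)^{n}}{5} + \frac{23 \cdot 2^{n}}{5}.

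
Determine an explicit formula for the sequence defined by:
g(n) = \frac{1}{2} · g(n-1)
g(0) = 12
Pure geometric recurrence with ratio \frac{1}{2}.
By induction g(n) = g(0) · (\frac{1}{2})^n = 12 \cdot 2^{- n}.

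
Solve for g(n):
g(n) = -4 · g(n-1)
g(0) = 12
Pure geometric recurrence with ratio -4.
By induction g(n) = g(0) · (-4)^n = 12 \left(-4\right)^{n}.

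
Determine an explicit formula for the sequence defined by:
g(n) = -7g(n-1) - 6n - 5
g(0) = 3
First-order linear with linear forcing.
Homogeneous solution: g_h(n) = A·(-7)^n.
Try particular g_p(n) = pn + q. Substituting:
  pn + q = -7(p(n-1) + q) - 6n - 5.
Matching the n-coefficient: p = -7p - 6 ⇒ p = - \frac{3}{4}.
Matching constants: q = 7p - 7q - 5 ⇒ q = - \frac{41}{32}.
General: g(n) = A·(-7)^n - \frac{3 n}{4} - \frac{41}{32}.
Apply g(0) = 3: A - \frac{41}{32} = 3 ⇒ A = \frac{137}{32}.
So g(n) = \frac{137 \left(-7\right)^{n}}{32} - \frac{3 n}{4} - \frac{41}{32}.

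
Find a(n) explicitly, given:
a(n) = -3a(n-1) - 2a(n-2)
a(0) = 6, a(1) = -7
Characteristic equation: x² + 3x + 2 = 0, which factors as (x - (-2))(x - (-1)) = 0.
Roots r₁ = -2, r₂ = -1 (distinct).
General solution: a(n) = A·(-2)^n + B·(-1)^n.
From a(0) = 6: A + B = 6.
From a(1) = -7: -2A - B = -7.
Solving: A = 1, B = 5.
So a(n) = 5 \left(-1\right)^{n} + \left(-2\right)^{n}.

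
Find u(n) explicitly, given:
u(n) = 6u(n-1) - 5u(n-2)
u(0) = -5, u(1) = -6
Characteristic equation: x² - 6x + 5 = 0, which factors as (x - (5))(x - (1)) = 0.
Roots r₁ = 5, r₂ = 1 (distinct).
General solution: u(n) = A·(5)^n + B·(1)^n.
From u(0) = -5: A + B = -5.
From u(1) = -6: 5A + B = -6.
Solving: A = - \frac{1}{4}, B = - \frac{19}{4}.
So u(n) = - \frac{5^{n}}{4} - \frac{19}{4}.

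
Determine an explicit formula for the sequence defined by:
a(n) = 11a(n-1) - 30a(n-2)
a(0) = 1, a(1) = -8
Characteristic equation: x² - 11x + 30 = 0, which factors as (x - (5))(x - (6)) = 0.
Roots r₁ = 5, r₂ = 6 (distinct).
General solution: a(n) = A·(5)^n + B·(6)^n.
From a(0) = 1: A + B = 1.
From a(1) = -8: 5A + 6B = -8.
Solving: A = 14, B = -13.
So a(n) = 14 \cdot 5^{n} - 13 \cdot 6^{n}.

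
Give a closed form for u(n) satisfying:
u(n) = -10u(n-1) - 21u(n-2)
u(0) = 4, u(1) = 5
Characteristic equation: x² + 10x + 21 = 0, which factors as (x - (-7))(x - (-3)) = 0.
Roots r₁ = -7, r₂ = -3 (distinct).
General solution: u(n) = A·(-7)^n + B·(-3)^n.
From u(0) = 4: A + B = 4.
From u(1) = 5: -7A - 3B = 5.
Solving: A = - \frac{17}{4}, B = \frac{33}{4}.
So u(n) = \frac{33 \left(-3\right)^{n}}{4} - \frac{17 \left(-7\right)^{n}}{4}.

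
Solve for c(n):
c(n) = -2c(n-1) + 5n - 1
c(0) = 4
First-order linear with linear forcing.
Homogeneous solution: c_h(n) = A·(-2)^n.
Try particular c_p(n) = pn + q. Substituting:
  pn + q = -2(p(n-1) + q) + 5n - 1.
Matching the n-coefficient: p = -2p + 5 ⇒ p = \frac{5}{3}.
Matching constants: q = 2p - 2q - 1 ⇒ q = \frac{7}{9}.
General: c(n) = A·(-2)^n + \frac{5 n}{3} + \frac{7}{9}.
Apply c(0) = 4: A + \frac{7}{9} = 4 ⇒ A = \frac{29}{9}.
So c(n) = \frac{29 \left(-2\right)^{n}}{9} + \frac{5 n}{3} + \frac{7}{9}.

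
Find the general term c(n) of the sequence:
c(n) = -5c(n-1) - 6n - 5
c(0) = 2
First-order linear with linear forcing.
Homogeneous solution: c_h(n) = A·(-5)^n.
Try particular c_p(n) = pn + q. Substituting:
  pn + q = -5(p(n-1) + q) - 6n - 5.
Matching the n-coefficient: p = -5p - 6 ⇒ p = -1.
Matching constants: q = 5p - 5q - 5 ⇒ q = - \frac{5}{3}.
General: c(n) = A·(-5)^n - n - \frac{5}{3}.
Apply c(0) = 2: A - \frac{5}{3} = 2 ⇒ A = \frac{11}{3}.
So c(n) = \frac{11 \left(-5\right)^{n}}{3} - n - \frac{5}{3}.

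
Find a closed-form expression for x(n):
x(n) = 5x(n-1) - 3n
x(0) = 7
First-order linear with linear forcing.
Homogeneous solution: x_h(n) = A·(5)^n.
Try particular x_p(n) = pn + q. Substituting:
  pn + q = 5(p(n-1) + q) - 3n.
Matching the n-coefficient: p = 5p - 3 ⇒ p = \frac{3}{4}.
Matching constants: q = -5p + 5q ⇒ q = \frac{15}{16}.
General: x(n) = A·(5)^n + \frac{3 n}{4} + \frac{15}{16}.
Apply x(0) = 7: A + \frac{15}{16} = 7 ⇒ A = \frac{97}{16}.
So x(n) = \frac{97 \cdot 5^{n}}{16} + \frac{3 n}{4} + \frac{15}{16}.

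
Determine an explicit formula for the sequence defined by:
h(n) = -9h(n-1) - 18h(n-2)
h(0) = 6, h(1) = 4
Characteristic equation: x² + 9x + 18 = 0, which factors as (x - (-6))(x - (-3)) = 0.
Roots r₁ = -6, r₂ = -3 (distinct).
General solution: h(n) = A·(-6)^n + B·(-3)^n.
From h(0) = 6: A + B = 6.
From h(1) = 4: -6A - 3B = 4.
Solving: A = - \frac{22}{3}, B = \frac{40}{3}.
So h(n) = \frac{40 \left(-3\right)^{n}}{3} - \frac{22 \left(-6\right)^{n}}{3}.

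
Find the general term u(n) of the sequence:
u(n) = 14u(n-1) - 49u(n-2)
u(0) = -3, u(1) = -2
Characteristic equation: x² - 14x + 49 = 0, which is (x - (7))².
Repeated root r = 7.
General solution: u(n) = (A + Bn)·(7)^n.
From u(0) = -3: A = -3.
From u(1) = -2: (A + B)·(7) = -2 ⇒ B = \frac{19}{7}.
So u(n) = \left(\frac{19 n}{7} - 3\right) \cdot (7)^n.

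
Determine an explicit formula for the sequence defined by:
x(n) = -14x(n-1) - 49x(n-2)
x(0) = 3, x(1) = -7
Characteristic equation: x² + 14x + 49 = 0, which is (x - (-7))².
Repeated root r = -7.
General solution: x(n) = (A + Bn)·(-7)^n.
From x(0) = 3: A = 3.
From x(1) = -7: (A + B)·(-7) = -7 ⇒ B = -2.
So x(n) = \left(3 - 2 n\right) \cdot (-7)^n.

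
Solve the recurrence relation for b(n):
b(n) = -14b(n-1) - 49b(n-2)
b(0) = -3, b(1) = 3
Characteristic equation: x² + 14x + 49 = 0, which is (x - (-7))².
Repeated root r = -7.
General solution: b(n) = (A + Bn)·(-7)^n.
From b(0) = -3: A = -3.
From b(1) = 3: (A + B)·(-7) = 3 ⇒ B = \frac{18}{7}.
So b(n) = \left(\frac{18 n}{7} - 3\right) \cdot (-7)^n.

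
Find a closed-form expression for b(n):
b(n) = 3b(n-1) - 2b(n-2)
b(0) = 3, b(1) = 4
Characteristic equation: x² - 3x + 2 = 0, which factors as (x - (2))(x - (1)) = 0.
Roots r₁ = 2, r₂ = 1 (distinct).
General solution: b(n) = A·(2)^n + B·(1)^n.
From b(0) = 3: A + B = 3.
From b(1) = 4: 2A + B = 4.
Solving: A = 1, B = 2.
So b(n) = 2^{n} + 2.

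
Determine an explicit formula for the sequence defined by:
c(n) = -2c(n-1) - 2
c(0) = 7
First-order linear non-homogeneous.
Homogeneous solution: c_h(n) = A·(-2)^n.
Try constant particular solution c_p = K: K = -2K - 2 ⇒ K = - \frac{2}{3}.
General: c(n) = A·(-2)^n - \frac{2}{3}.
Apply c(0) = 7: A - \frac{2}{3} = 7 ⇒ A = \frac{23}{3}.
So c(n) = \frac{23 \left(-2\right)^{n}}{3} - \frac{2}{3}.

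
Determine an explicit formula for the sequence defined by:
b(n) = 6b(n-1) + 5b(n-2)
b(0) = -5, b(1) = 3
Characteristic equation: x² - 6x - 5 = 0.
Discriminant Δ = (6)² + 4·(5) = 56.
Roots r₁,₂ = (6 ± √56)/2, so r₁ = 3 + \sqrt{14}, r₂ = 3 - \sqrt{14}.
General solution: b(n) = A·r₁^n + B·r₂^n.
From the initial conditions, A + B = -5 and r₁A + r₂B = 3.
Since r₁ - r₂ = √56: A = (3 - (-5)r₂)/√56 = - \frac{5}{2} + \frac{9 \sqrt{14}}{14}, and B = -5 - A = - \frac{5}{2} - \frac{9 \sqrt{14}}{14}.
So b(n) = \left(- \frac{5}{2} + \frac{9 \sqrt{14}}{14}\right)\left(3 + \sqrt{14}\right)^n + \left(- \frac{5}{2} - \frac{9 \sqrt{14}}{14}\right)\left(3 - \sqrt{14}\right)^n.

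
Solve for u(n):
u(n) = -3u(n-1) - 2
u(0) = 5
First-order linear non-homogeneous.
Homogeneous solution: u_h(n) = A·(-3)^n.
Try constant particular solution u_p = K: K = -3K - 2 ⇒ K = - \frac{1}{2}.
General: u(n) = A·(-3)^n - \frac{1}{2}.
Apply u(0) = 5: A - \frac{1}{2} = 5 ⇒ A = \frac{11}{2}.
So u(n) = \frac{11 \left(-3\right)^{n}}{2} - \frac{1}{2}.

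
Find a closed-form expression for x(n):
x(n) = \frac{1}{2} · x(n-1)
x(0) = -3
Pure geometric recurrence with ratio \frac{1}{2}.
By induction x(n) = x(0) · (\frac{1}{2})^n = - 3 \cdot 2^{- n}.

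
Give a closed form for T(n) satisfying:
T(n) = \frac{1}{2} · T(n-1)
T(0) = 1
Pure geometric recurrence with ratio \frac{1}{2}.
By induction T(n) = T(0) · (\frac{1}{2})^n = \left(\frac{1}{2}\right)^{n}.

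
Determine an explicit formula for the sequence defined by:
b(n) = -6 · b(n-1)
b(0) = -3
Pure geometric recurrence with ratio -6.
By induction b(n) = b(0) · (-6)^n = - 3 \left(-6\right)^{n}.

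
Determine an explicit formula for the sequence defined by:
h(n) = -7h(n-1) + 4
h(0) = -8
First-order linear non-homogeneous.
Homogeneous solution: h_h(n) = A·(-7)^n.
Try constant particular solution h_p = K: K = -7K + 4 ⇒ K = \frac{1}{2}.
General: h(n) = A·(-7)^n + \frac{1}{2}.
Apply h(0) = -8: A + \frac{1}{2} = -8 ⇒ A = - \frac{17}{2}.
So h(n) = \frac{1}{2} - \frac{17 \left(-7\right)^{n}}{2}.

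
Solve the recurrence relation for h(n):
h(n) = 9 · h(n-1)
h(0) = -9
Pure geometric recurrence with ratio 9.
By induction h(n) = h(0) · (9)^n = - 9 \cdot 9^{n}.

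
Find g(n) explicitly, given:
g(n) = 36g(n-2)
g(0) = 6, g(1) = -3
Characteristic equation: x² - 36 = 0, which factors as (x - (-6))(x - (6)) = 0.
Roots r₁ = -6, r₂ = 6 (distinct).
General solution: g(n) = A·(-6)^n + B·(6)^n.
From g(0) = 6: A + B = 6.
From g(1) = -3: -6A + 6B = -3.
Solving: A = \frac{13}{4}, B = \frac{11}{4}.
So g(n) = \frac{13 \left(-6\right)^{n}}{4} + \frac{11 \cdot 6^{n}}{4}.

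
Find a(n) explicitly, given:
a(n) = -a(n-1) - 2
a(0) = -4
First-order linear non-homogeneous.
Homogeneous solution: a_h(n) = A·(-1)^n.
Try constant particular solution a_p = K: K = -K - 2 ⇒ K = -1.
General: a(n) = A·(-1)^n - 1.
Apply a(0) = -4: A - 1 = -4 ⇒ A = -3.
So a(n) = - 3 \left(-1\right)^{n} - 1.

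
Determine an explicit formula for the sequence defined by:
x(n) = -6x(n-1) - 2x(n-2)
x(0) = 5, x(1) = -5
Characteristic equation: x² + 6x + 2 = 0.
Discriminant Δ = (-6)² + 4·(-2) = 28.
Roots r₁,₂ = (-6 ± √28)/2, so r₁ = -3 + \sqrt{7}, r₂ = -3 - \sqrt{7}.
General solution: x(n) = A·r₁^n + B·r₂^n.
From the initial conditions, A + B = 5 and r₁A + r₂B = -5.
Since r₁ - r₂ = √28: A = (-5 - (5)r₂)/√28 = \frac{5 \sqrt{7}}{7} + \frac{5}{2}, and B = 5 - A = \frac{5}{2} - \frac{5 \sqrt{7}}{7}.
So x(n) = \left(\frac{5 \sqrt{7}}{7} + \frac{5}{2}\right)\left(-3 + \sqrt{7}\right)^n + \left(\frac{5}{2} - \frac{5 \sqrt{7}}{7}\right)\left(-3 - \sqrt{7}\right)^n.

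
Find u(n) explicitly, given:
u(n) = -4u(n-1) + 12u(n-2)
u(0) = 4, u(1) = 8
Characteristic equation: x² + 4x - 12 = 0, which factors as (x - (-6))(x - (2)) = 0.
Roots r₁ = -6, r₂ = 2 (distinct).
General solution: u(n) = A·(-6)^n + B·(2)^n.
From u(0) = 4: A + B = 4.
From u(1) = 8: -6A + 2B = 8.
Solving: A = 0, B = 4.
So u(n) = 4 \cdot 2^{n}.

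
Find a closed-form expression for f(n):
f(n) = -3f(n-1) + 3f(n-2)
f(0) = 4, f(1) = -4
Characteristic equation: x² + 3x - 3 = 0.
Discriminant Δ = (-3)² + 4·(3) = 21.
Roots r₁,₂ = (-3 ± √21)/2, so r₁ = - \frac{3}{2} + \frac{\sqrt{21}}{2}, r₂ = - \frac{\sqrt{21}}{2} - \frac{3}{2}.
General solution: f(n) = A·r₁^n + B·r₂^n.
From the initial conditions, A + B = 4 and r₁A + r₂B = -4.
Since r₁ - r₂ = √21: A = (-4 - (4)r₂)/√21 = \frac{2 \sqrt{21}}{21} + 2, and B = 4 - A = 2 - \frac{2 \sqrt{21}}{21}.
So f(n) = \left(\frac{2 \sqrt{21}}{21} + 2\right)\left(- \frac{3}{2} + \frac{\sqrt{21}}{2}\right)^n + \left(2 - \frac{2 \sqrt{21}}{21}\right)\left(- \frac{\sqrt{21}}{2} - \frac{3}{2}\right)^n.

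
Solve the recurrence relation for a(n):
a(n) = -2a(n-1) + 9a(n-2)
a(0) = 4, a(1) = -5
Characteristic equation: x² + 2x - 9 = 0.
Discriminant Δ = (-2)² + 4·(9) = 40.
Roots r₁,₂ = (-2 ± √40)/2, so r₁ = -1 + \sqrt{10}, r₂ = - \sqrt{10} - 1.
General solution: a(n) = A·r₁^n + B·r₂^n.
From the initial conditions, A + B = 4 and r₁A + r₂B = -5.
Since r₁ - r₂ = √40: A = (-5 - (4)r₂)/√40 = 2 - \frac{\sqrt{10}}{20}, and B = 4 - A = \frac{\sqrt{10}}{20} + 2.
So a(n) = \left(2 - \frac{\sqrt{10}}{20}\right)\left(-1 + \sqrt{10}\right)^n + \left(\frac{\sqrt{10}}{20} + 2\right)\left(- \sqrt{10} - 1\right)^n.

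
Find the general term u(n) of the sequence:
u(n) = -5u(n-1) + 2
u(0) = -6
First-order linear non-homogeneous.
Homogeneous solution: u_h(n) = A·(-5)^n.
Try constant particular solution u_p = K: K = -5K + 2 ⇒ K = \frac{1}{3}.
General: u(n) = A·(-5)^n + \frac{1}{3}.
Apply u(0) = -6: A + \frac{1}{3} = -6 ⇒ A = - \frac{19}{3}.
So u(n) = \frac{1}{3} - \frac{19 \left(-5\right)^{n}}{3}.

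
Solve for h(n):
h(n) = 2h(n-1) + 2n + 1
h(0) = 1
First-order linear with linear forcing.
Homogeneous solution: h_h(n) = A·(2)^n.
Try particular h_p(n) = pn + q. Substituting:
  pn + q = 2(p(n-1) + q) + 2n + 1.
Matching the n-coefficient: p = 2p + 2 ⇒ p = -2.
Matching constants: q = -2p + 2q + 1 ⇒ q = -5.
General: h(n) = A·(2)^n - 2 n - 5.
Apply h(0) = 1: A - 5 = 1 ⇒ A = 6.
So h(n) = 6 \cdot 2^{n} - 2 n - 5.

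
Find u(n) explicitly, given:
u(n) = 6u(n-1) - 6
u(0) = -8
First-order linear non-homogeneous.
Homogeneous solution: u_h(n) = A·(6)^n.
Try constant particular solution u_p = K: K = 6K - 6 ⇒ K = \frac{6}{5}.
General: u(n) = A·(6)^n + \frac{6}{5}.
Apply u(0) = -8: A + \frac{6}{5} = -8 ⇒ A = - \frac{46}{5}.
So u(n) = \frac{6}{5} - \frac{46 \cdot 6^{n}}{5}.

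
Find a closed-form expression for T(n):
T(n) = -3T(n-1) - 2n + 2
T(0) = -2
First-order linear with linear forcing.
Homogeneous solution: T_h(n) = A·(-3)^n.
Try particular T_p(n) = pn + q. Substituting:
  pn + q = -3(p(n-1) + q) - 2n + 2.
Matching the n-coefficient: p = -3p - 2 ⇒ p = - \frac{1}{2}.
Matching constants: q = 3p - 3q + 2 ⇒ q = \frac{1}{8}.
General: T(n) = A·(-3)^n - \frac{n}{2} + \frac{1}{8}.
Apply T(0) = -2: A + \frac{1}{8} = -2 ⇒ A = - \frac{17}{8}.
So T(n) = - \frac{17 \left(-3\right)^{n}}{8} - \frac{n}{2} + \frac{1}{8}.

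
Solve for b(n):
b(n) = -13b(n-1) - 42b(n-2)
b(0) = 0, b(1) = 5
Characteristic equation: x² + 13x + 42 = 0, which factors as (x - (-6))(x - (-7)) = 0.
Roots r₁ = -6, r₂ = -7 (distinct).
General solution: b(n) = A·(-6)^n + B·(-7)^n.
From b(0) = 0: A + B = 0.
From b(1) = 5: -6A - 7B = 5.
Solving: A = 5, B = -5.
So b(n) = 5 \left(-6\right)^{n} - 5 \left(-7\right)^{n}.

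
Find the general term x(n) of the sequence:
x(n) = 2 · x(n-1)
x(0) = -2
Pure geometric recurrence with ratio 2.
By induction x(n) = x(0) · (2)^n = - 2 \cdot 2^{n}.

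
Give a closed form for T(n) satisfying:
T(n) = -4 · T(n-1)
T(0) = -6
Pure geometric recurrence with ratio -4.
By induction T(n) = T(0) · (-4)^n = - 6 \left(-4\right)^{n}.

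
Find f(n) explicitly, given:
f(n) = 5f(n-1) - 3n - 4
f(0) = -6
First-order linear with linear forcing.
Homogeneous solution: f_h(n) = A·(5)^n.
Try particular f_p(n) = pn + q. Substituting:
  pn + q = 5(p(n-1) + q) - 3n - 4.
Matching the n-coefficient: p = 5p - 3 ⇒ p = \frac{3}{4}.
Matching constants: q = -5p + 5q - 4 ⇒ q = \frac{31}{16}.
General: f(n) = A·(5)^n + \frac{3 n}{4} + \frac{31}{16}.
Apply f(0) = -6: A + \frac{31}{16} = -6 ⇒ A = - \frac{127}{16}.
So f(n) = - \frac{127 \cdot 5^{n}}{16} + \frac{3 n}{4} + \frac{31}{16}.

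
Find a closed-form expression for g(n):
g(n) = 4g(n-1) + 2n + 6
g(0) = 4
First-order linear with linear forcing.
Homogeneous solution: g_h(n) = A·(4)^n.
Try particular g_p(n) = pn + q. Substituting:
  pn + q = 4(p(n-1) + q) + 2n + 6.
Matching the n-coefficient: p = 4p + 2 ⇒ p = - \frac{2}{3}.
Matching constants: q = -4p + 4q + 6 ⇒ q = - \frac{26}{9}.
General: g(n) = A·(4)^n - \frac{2 n}{3} - \frac{26}{9}.
Apply g(0) = 4: A - \frac{26}{9} = 4 ⇒ A = \frac{62}{9}.
So g(n) = \frac{62 \cdot 4^{n}}{9} - \frac{2 n}{3} - \frac{26}{9}.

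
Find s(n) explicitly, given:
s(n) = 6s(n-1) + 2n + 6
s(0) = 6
First-order linear with linear forcing.
Homogeneous solution: s_h(n) = A·(6)^n.
Try particular s_p(n) = pn + q. Substituting:
  pn + q = 6(p(n-1) + q) + 2n + 6.
Matching the n-coefficient: p = 6p + 2 ⇒ p = - \frac{2}{5}.
Matching constants: q = -6p + 6q + 6 ⇒ q = - \frac{42}{25}.
General: s(n) = A·(6)^n - \frac{2 n}{5} - \frac{42}{25}.
Apply s(0) = 6: A - \frac{42}{25} = 6 ⇒ A = \frac{192}{25}.
So s(n) = \frac{192 \cdot 6^{n}}{25} - \frac{2 n}{5} - \frac{42}{25}.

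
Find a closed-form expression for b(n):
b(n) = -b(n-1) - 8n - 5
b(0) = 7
First-order linear with linear forcing.
Homogeneous solution: b_h(n) = A·(-1)^n.
Try particular b_p(n) = pn + q. Substituting:
  pn + q = -(p(n-1) + q) - 8n - 5.
Matching the n-coefficient: p = -p - 8 ⇒ p = -4.
Matching constants: q = p - q - 5 ⇒ q = - \frac{9}{2}.
General: b(n) = A·(-1)^n - 4 n - \frac{9}{2}.
Apply b(0) = 7: A - \frac{9}{2} = 7 ⇒ A = \frac{23}{2}.
So b(n) = \frac{23 \left(-1\right)^{n}}{2} - 4 n - \frac{9}{2}.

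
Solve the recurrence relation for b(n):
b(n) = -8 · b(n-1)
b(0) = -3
Pure geometric recurrence with ratio -8.
By induction b(n) = b(0) · (-8)^n = - 3 \left(-8\right)^{n}.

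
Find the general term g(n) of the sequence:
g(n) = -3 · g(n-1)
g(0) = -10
Pure geometric recurrence with ratio -3.
By induction g(n) = g(0) · (-3)^n = - 10 \left(-3\right)^{n}.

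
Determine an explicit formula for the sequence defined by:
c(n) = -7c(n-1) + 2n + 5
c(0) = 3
First-order linear with linear forcing.
Homogeneous solution: c_h(n) = A·(-7)^n.
Try particular c_p(n) = pn + q. Substituting:
  pn + q = -7(p(n-1) + q) + 2n + 5.
Matching the n-coefficient: p = -7p + 2 ⇒ p = \frac{1}{4}.
Matching constants: q = 7p - 7q + 5 ⇒ q = \frac{27}{32}.
General: c(n) = A·(-7)^n + \frac{n}{4} + \frac{27}{32}.
Apply c(0) = 3: A + \frac{27}{32} = 3 ⇒ A = \frac{69}{32}.
So c(n) = \frac{69 \left(-7\right)^{n}}{32} + \frac{n}{4} + \frac{27}{32}.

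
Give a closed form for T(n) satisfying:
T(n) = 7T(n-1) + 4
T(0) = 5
First-order linear non-homogeneous.
Homogeneous solution: T_h(n) = A·(7)^n.
Try constant particular solution T_p = K: K = 7K + 4 ⇒ K = - \frac{2}{3}.
General: T(n) = A·(7)^n - \frac{2}{3}.
Apply T(0) = 5: A - \frac{2}{3} = 5 ⇒ A = \frac{17}{3}.
So T(n) = \frac{17 \cdot 7^{n}}{3} - \frac{2}{3}.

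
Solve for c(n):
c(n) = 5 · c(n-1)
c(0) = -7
Pure geometric recurrence with ratio 5.
By induction c(n) = c(0) · (5)^n = - 7 \cdot 5^{n}.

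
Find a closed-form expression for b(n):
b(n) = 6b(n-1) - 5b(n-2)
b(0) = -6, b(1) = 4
Characteristic equation: x² - 6x + 5 = 0, which factors as (x - (5))(x - (1)) = 0.
Roots r₁ = 5, r₂ = 1 (distinct).
General solution: b(n) = A·(5)^n + B·(1)^n.
From b(0) = -6: A + B = -6.
From b(1) = 4: 5A + B = 4.
Solving: A = \frac{5}{2}, B = - \frac{17}{2}.
So b(n) = \frac{5 \cdot 5^{n}}{2} - \frac{17}{2}.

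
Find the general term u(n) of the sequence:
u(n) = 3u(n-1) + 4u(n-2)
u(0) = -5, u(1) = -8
Characteristic equation: x² - 3x - 4 = 0, which factors as (x - (-1))(x - (4)) = 0.
Roots r₁ = -1, r₂ = 4 (distinct).
General solution: u(n) = A·(-1)^n + B·(4)^n.
From u(0) = -5: A + B = -5.
From u(1) = -8: -A + 4B = -8.
Solving: A = - \frac{12}{5}, B = - \frac{13}{5}.
So u(n) = - \frac{12 \left(-1\right)^{n}}{5} - \frac{13 \cdot 4^{n}}{5}.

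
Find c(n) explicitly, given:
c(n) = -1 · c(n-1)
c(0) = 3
Pure geometric recurrence with ratio -1.
By induction c(n) = c(0) · (-1)^n = 3 \left(-1\right)^{n}.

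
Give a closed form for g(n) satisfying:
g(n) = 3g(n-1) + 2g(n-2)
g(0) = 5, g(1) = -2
Characteristic equation: x² - 3x - 2 = 0.
Discriminant Δ = (3)² + 4·(2) = 17.
Roots r₁,₂ = (3 ± √17)/2, so r₁ = \frac{3}{2} + \frac{\sqrt{17}}{2}, r₂ = \frac{3}{2} - \frac{\sqrt{17}}{2}.
General solution: g(n) = A·r₁^n + B·r₂^n.
From the initial conditions, A + B = 5 and r₁A + r₂B = -2.
Since r₁ - r₂ = √17: A = (-2 - (5)r₂)/√17 = \frac{5}{2} - \frac{19 \sqrt{17}}{34}, and B = 5 - A = \frac{19 \sqrt{17}}{34} + \frac{5}{2}.
So g(n) = \left(\frac{5}{2} - \frac{19 \sqrt{17}}{34}\right)\left(\frac{3}{2} + \frac{\sqrt{17}}{2}\right)^n + \left(\frac{19 \sqrt{17}}{34} + \frac{5}{2}\right)\left(\frac{3}{2} - \frac{\sqrt{17}}{2}\right)^n.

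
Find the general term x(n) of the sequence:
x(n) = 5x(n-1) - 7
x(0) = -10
First-order linear non-homogeneous.
Homogeneous solution: x_h(n) = A·(5)^n.
Try constant particular solution x_p = K: K = 5K - 7 ⇒ K = \frac{7}{4}.
General: x(n) = A·(5)^n + \frac{7}{4}.
Apply x(0) = -10: A + \frac{7}{4} = -10 ⇒ A = - \frac{47}{4}.
So x(n) = \frac{7}{4} - \frac{47 \cdot 5^{n}}{4}.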